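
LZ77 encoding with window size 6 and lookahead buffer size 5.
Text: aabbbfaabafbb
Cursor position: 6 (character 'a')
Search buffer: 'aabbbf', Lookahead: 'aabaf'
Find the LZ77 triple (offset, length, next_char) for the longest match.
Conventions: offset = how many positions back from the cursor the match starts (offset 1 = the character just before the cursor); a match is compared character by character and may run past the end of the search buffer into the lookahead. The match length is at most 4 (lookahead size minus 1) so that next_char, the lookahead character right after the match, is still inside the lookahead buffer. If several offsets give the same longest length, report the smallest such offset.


Try each offset into the search buffer:
  offset=1 (pos 5, char 'f'): match length 0
  offset=2 (pos 4, char 'b'): match length 0
  offset=3 (pos 3, char 'b'): match length 0
  offset=4 (pos 2, char 'b'): match length 0
  offset=5 (pos 1, char 'a'): match length 1
  offset=6 (pos 0, char 'a'): match length 3
Longest match has length 3 at offset 6.
next_char = character at position 6 + 3 = 9 -> 'a'

Best match: offset=6, length=3 (matching 'aab' starting at position 0)
LZ77 triple: (6, 3, 'a')


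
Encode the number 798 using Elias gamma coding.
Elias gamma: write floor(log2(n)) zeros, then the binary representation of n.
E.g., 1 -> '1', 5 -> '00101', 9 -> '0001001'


num_bits = floor(log2(798)) + 1 = 10
leading_zeros = num_bits - 1 = 9
binary(798) = 1100011110

Elias gamma(798) = '000000000' + '1100011110' = 0000000001100011110 (19 bits)


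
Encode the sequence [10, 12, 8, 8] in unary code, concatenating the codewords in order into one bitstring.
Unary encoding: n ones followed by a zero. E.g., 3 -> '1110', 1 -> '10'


Encode each number as n ones followed by a terminating 0:
  10 -> 11111111110 (11 bits)
  12 -> 1111111111110 (13 bits)
  8 -> 111111110 (9 bits)
  8 -> 111111110 (9 bits)
Total length = 11 + 13 + 9 + 9 = 42 bits.

Unary([10, 12, 8, 8]) = 111111111101111111111110111111110111111110 (42 bits)


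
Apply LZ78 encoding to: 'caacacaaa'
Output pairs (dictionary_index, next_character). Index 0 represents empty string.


LZ78 encoding steps:
Dictionary: {0: ''}
Step 1: w='' (idx 0), next='c' -> output (0, 'c'), add 'c' as idx 1
Step 2: w='' (idx 0), next='a' -> output (0, 'a'), add 'a' as idx 2
Step 3: w='a' (idx 2), next='c' -> output (2, 'c'), add 'ac' as idx 3
Step 4: w='ac' (idx 3), next='a' -> output (3, 'a'), add 'aca' as idx 4
Step 5: w='a' (idx 2), next='a' -> output (2, 'a'), add 'aa' as idx 5


Encoded: [(0, 'c'), (0, 'a'), (2, 'c'), (3, 'a'), (2, 'a')]


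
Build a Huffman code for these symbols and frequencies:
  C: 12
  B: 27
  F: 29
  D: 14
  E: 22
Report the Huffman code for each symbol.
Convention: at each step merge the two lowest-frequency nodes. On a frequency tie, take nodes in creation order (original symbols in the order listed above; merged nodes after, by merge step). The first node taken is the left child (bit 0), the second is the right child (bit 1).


Huffman tree construction:
Step 1: Merge C(12) + D(14) = 26
Step 2: Merge E(22) + (C+D)(26) = 48
Step 3: Merge B(27) + F(29) = 56
Step 4: Merge (E+(C+D))(48) + (B+F)(56) = 104
Read each symbol's code off the tree from the root (left child = 0, right child = 1).

Codes:
  C: 010 (length 3)
  B: 10 (length 2)
  F: 11 (length 2)
  D: 011 (length 3)
  E: 00 (length 2)
Average code length: 234/104 = 2.2500 bits/symbol


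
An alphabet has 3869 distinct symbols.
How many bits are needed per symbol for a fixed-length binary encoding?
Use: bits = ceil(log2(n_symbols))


log2(3869) = 11.9177
Bracket: 2^11 = 2048 < 3869 <= 2^12 = 4096
So ceil(log2(3869)) = 12

bits = ceil(log2(3869)) = ceil(11.9177) = 12 bits


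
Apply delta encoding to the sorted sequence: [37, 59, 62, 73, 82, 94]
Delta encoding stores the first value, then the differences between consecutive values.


First value: 37
Deltas:
  59 - 37 = 22
  62 - 59 = 3
  73 - 62 = 11
  82 - 73 = 9
  94 - 82 = 12


Delta encoded: [37, 22, 3, 11, 9, 12]


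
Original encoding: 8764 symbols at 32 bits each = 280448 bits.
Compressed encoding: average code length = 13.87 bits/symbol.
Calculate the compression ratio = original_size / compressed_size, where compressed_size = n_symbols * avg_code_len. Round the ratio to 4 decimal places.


original_size = n_symbols * orig_bits = 8764 * 32 = 280448 bits
compressed_size = n_symbols * avg_code_len = 8764 * 13.87 = 121556.68 bits
ratio = original_size / compressed_size = 280448 / 121556.68 = 2.3071

Compression ratio = 2.3071


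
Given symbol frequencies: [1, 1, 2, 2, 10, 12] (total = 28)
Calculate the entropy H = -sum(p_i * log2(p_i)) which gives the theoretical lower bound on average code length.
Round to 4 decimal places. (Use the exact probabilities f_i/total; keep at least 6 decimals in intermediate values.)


Per-symbol terms -p_i * log2(p_i) with p_i = f_i/28:
  p = 1/28 = 0.035714: log2(p) = -4.807355, -p*log2(p) = 0.171691
  p = 1/28 = 0.035714: log2(p) = -4.807355, -p*log2(p) = 0.171691
  p = 2/28 = 0.071429: log2(p) = -3.807355, -p*log2(p) = 0.271954
  p = 2/28 = 0.071429: log2(p) = -3.807355, -p*log2(p) = 0.271954
  p = 10/28 = 0.357143: log2(p) = -1.485427, -p*log2(p) = 0.530510
  p = 12/28 = 0.428571: log2(p) = -1.222392, -p*log2(p) = 0.523882
H = 0.171691 + 0.171691 + 0.271954 + 0.271954 + 0.530510 + 0.523882 = 1.941682

H = 1.9417 bits/symbol


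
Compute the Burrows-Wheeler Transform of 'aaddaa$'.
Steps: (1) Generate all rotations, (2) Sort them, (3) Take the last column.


Rotations (sorted):
  0: $aaddaa -> last char: a
  1: a$aadda -> last char: a
  2: aa$aadd -> last char: d
  3: aaddaa$ -> last char: $
  4: addaa$a -> last char: a
  5: daa$aad -> last char: d
  6: ddaa$aa -> last char: a


BWT = aad$ada


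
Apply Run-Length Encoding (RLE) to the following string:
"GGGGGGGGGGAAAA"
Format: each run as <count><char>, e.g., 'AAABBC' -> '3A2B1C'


Scanning runs left to right:
  i=0: run of 'G' x 10 -> '10G'
  i=10: run of 'A' x 4 -> '4A'

RLE = 10G4A


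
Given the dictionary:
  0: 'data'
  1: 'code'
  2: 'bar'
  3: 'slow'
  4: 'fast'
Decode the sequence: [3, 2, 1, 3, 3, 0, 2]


Look up each index in the dictionary:
  3 -> 'slow'
  2 -> 'bar'
  1 -> 'code'
  3 -> 'slow'
  3 -> 'slow'
  0 -> 'data'
  2 -> 'bar'

Decoded: "slow bar code slow slow data bar"


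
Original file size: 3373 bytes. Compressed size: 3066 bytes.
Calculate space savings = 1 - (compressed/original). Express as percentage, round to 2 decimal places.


ratio = compressed/original = 3066/3373 = 0.908983
savings = 1 - ratio = 1 - 0.908983 = 0.091017
as a percentage: 0.091017 * 100 = 9.1%

Space savings = 1 - 3066/3373 = 9.1%


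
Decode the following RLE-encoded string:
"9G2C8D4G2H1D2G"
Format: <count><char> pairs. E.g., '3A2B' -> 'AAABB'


Expanding each <count><char> pair:
  9G -> 'GGGGGGGGG'
  2C -> 'CC'
  8D -> 'DDDDDDDD'
  4G -> 'GGGG'
  2H -> 'HH'
  1D -> 'D'
  2G -> 'GG'

Decoded = GGGGGGGGGCCDDDDDDDDGGGGHHDGG


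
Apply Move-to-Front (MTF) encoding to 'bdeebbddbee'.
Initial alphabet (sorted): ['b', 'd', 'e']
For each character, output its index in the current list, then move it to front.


MTF encoding:
'b': index 0 in ['b', 'd', 'e'] -> ['b', 'd', 'e']
'd': index 1 in ['b', 'd', 'e'] -> ['d', 'b', 'e']
'e': index 2 in ['d', 'b', 'e'] -> ['e', 'd', 'b']
'e': index 0 in ['e', 'd', 'b'] -> ['e', 'd', 'b']
'b': index 2 in ['e', 'd', 'b'] -> ['b', 'e', 'd']
'b': index 0 in ['b', 'e', 'd'] -> ['b', 'e', 'd']
'd': index 2 in ['b', 'e', 'd'] -> ['d', 'b', 'e']
'd': index 0 in ['d', 'b', 'e'] -> ['d', 'b', 'e']
'b': index 1 in ['d', 'b', 'e'] -> ['b', 'd', 'e']
'e': index 2 in ['b', 'd', 'e'] -> ['e', 'b', 'd']
'e': index 0 in ['e', 'b', 'd'] -> ['e', 'b', 'd']


Output: [0, 1, 2, 0, 2, 0, 2, 0, 1, 2, 0]


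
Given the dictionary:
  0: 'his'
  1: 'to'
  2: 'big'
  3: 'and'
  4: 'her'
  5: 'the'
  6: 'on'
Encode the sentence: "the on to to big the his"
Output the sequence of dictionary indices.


Look up each word in the dictionary:
  'the' -> 5
  'on' -> 6
  'to' -> 1
  'to' -> 1
  'big' -> 2
  'the' -> 5
  'his' -> 0

Encoded: [5, 6, 1, 1, 2, 5, 0]


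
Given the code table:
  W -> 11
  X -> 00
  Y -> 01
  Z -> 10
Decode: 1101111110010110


Decoding:
11 -> W
01 -> Y
11 -> W
11 -> W
10 -> Z
01 -> Y
01 -> Y
10 -> Z


Result: WYWWZYYZ


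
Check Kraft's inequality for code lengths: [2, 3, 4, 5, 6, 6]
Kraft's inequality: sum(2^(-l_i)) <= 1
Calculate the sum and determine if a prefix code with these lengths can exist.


Sum = 2^(-2) + 2^(-3) + 2^(-4) + 2^(-5) + 2^(-6) + 2^(-6)
    = 0.25 + 0.125 + 0.0625 + 0.03125 + 0.015625 + 0.015625
    = 32/64 = 0.5
Since 0.5 <= 1, Kraft's inequality IS satisfied.
A prefix code with these lengths CAN exist.

Kraft sum = 0.5. Satisfied.


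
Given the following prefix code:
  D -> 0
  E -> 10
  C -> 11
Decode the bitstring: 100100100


Decoding step by step:
Bits 10 -> E
Bits 0 -> D
Bits 10 -> E
Bits 0 -> D
Bits 10 -> E
Bits 0 -> D


Decoded message: EDEDED


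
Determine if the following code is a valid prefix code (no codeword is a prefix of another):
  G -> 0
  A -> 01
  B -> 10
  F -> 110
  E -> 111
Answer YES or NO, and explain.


Checking each pair (does one codeword prefix another?):
  G='0' vs A='01': prefix -- VIOLATION

NO -- this is NOT a valid prefix code. G (0) is a prefix of A (01).


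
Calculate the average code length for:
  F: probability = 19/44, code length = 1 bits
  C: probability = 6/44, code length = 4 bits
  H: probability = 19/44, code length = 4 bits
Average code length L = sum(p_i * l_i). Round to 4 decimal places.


Weighted contributions p_i * l_i:
  F: (19/44) * 1 = 19/44
  C: (6/44) * 4 = 24/44
  H: (19/44) * 4 = 76/44
Sum = (19 + 24 + 76)/44 = 119/44

L = 119/44 = 2.7045 bits/symbol


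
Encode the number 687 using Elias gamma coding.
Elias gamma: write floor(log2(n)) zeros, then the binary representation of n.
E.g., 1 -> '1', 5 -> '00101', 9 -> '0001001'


num_bits = floor(log2(687)) + 1 = 10
leading_zeros = num_bits - 1 = 9
binary(687) = 1010101111

Elias gamma(687) = '000000000' + '1010101111' = 0000000001010101111 (19 bits)


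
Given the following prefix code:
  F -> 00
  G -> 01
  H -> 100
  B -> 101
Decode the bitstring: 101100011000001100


Decoding step by step:
Bits 101 -> B
Bits 100 -> H
Bits 01 -> G
Bits 100 -> H
Bits 00 -> F
Bits 01 -> G
Bits 100 -> H


Decoded message: BHGHFGH


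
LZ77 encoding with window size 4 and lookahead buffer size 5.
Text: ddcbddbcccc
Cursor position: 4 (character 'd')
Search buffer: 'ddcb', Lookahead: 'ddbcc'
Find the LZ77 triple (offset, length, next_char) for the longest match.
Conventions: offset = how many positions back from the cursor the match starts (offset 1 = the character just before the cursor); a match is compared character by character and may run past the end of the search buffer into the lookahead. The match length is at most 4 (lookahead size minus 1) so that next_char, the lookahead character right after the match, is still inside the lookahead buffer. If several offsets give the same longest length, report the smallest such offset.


Try each offset into the search buffer:
  offset=1 (pos 3, char 'b'): match length 0
  offset=2 (pos 2, char 'c'): match length 0
  offset=3 (pos 1, char 'd'): match length 1
  offset=4 (pos 0, char 'd'): match length 2
Longest match has length 2 at offset 4.
next_char = character at position 4 + 2 = 6 -> 'b'

Best match: offset=4, length=2 (matching 'dd' starting at position 0)
LZ77 triple: (4, 2, 'b')


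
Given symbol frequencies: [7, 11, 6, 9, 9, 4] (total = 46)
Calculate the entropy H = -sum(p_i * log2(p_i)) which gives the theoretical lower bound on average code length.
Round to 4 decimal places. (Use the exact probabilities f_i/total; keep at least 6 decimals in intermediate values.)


Per-symbol terms -p_i * log2(p_i) with p_i = f_i/46:
  p = 7/46 = 0.152174: log2(p) = -2.716207, -p*log2(p) = 0.413336
  p = 11/46 = 0.239130: log2(p) = -2.064130, -p*log2(p) = 0.493596
  p = 6/46 = 0.130435: log2(p) = -2.938599, -p*log2(p) = 0.383296
  p = 9/46 = 0.195652: log2(p) = -2.353637, -p*log2(p) = 0.460494
  p = 9/46 = 0.195652: log2(p) = -2.353637, -p*log2(p) = 0.460494
  p = 4/46 = 0.086957: log2(p) = -3.523562, -p*log2(p) = 0.306397
H = 0.413336 + 0.493596 + 0.383296 + 0.460494 + 0.460494 + 0.306397 = 2.517613

H = 2.5176 bits/symbol


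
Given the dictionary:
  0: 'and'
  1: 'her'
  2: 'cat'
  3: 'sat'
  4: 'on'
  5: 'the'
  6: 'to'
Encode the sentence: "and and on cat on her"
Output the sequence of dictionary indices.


Look up each word in the dictionary:
  'and' -> 0
  'and' -> 0
  'on' -> 4
  'cat' -> 2
  'on' -> 4
  'her' -> 1

Encoded: [0, 0, 4, 2, 4, 1]


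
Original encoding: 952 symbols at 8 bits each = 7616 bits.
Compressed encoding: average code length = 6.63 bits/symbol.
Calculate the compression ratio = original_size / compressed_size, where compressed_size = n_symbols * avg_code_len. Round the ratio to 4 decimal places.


original_size = n_symbols * orig_bits = 952 * 8 = 7616 bits
compressed_size = n_symbols * avg_code_len = 952 * 6.63 = 6311.76 bits
ratio = original_size / compressed_size = 7616 / 6311.76 = 1.2066

Compression ratio = 1.2066


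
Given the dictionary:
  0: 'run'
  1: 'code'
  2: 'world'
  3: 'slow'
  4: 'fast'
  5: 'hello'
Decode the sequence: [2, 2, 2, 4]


Look up each index in the dictionary:
  2 -> 'world'
  2 -> 'world'
  2 -> 'world'
  4 -> 'fast'

Decoded: "world world world fast"


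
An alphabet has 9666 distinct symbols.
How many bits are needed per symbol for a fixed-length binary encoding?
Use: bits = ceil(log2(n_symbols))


log2(9666) = 13.2387
Bracket: 2^13 = 8192 < 9666 <= 2^14 = 16384
So ceil(log2(9666)) = 14

bits = ceil(log2(9666)) = ceil(13.2387) = 14 bits


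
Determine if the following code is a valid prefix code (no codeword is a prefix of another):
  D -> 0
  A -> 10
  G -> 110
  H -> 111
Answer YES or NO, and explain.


Checking each pair (does one codeword prefix another?):
  D='0' vs A='10': no prefix
  D='0' vs G='110': no prefix
  D='0' vs H='111': no prefix
  A='10' vs D='0': no prefix
  A='10' vs G='110': no prefix
  A='10' vs H='111': no prefix
  G='110' vs D='0': no prefix
  G='110' vs A='10': no prefix
  G='110' vs H='111': no prefix
  H='111' vs D='0': no prefix
  H='111' vs A='10': no prefix
  H='111' vs G='110': no prefix
No violation found over all pairs.

YES -- this is a valid prefix code. No codeword is a prefix of any other codeword.


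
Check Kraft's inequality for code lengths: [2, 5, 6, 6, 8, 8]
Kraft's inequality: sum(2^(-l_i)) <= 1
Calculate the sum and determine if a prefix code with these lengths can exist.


Sum = 2^(-2) + 2^(-5) + 2^(-6) + 2^(-6) + 2^(-8) + 2^(-8)
    = 0.25 + 0.03125 + 0.015625 + 0.015625 + 0.00390625 + 0.00390625
    = 82/256 = 0.3203125
Since 0.3203125 <= 1, Kraft's inequality IS satisfied.
A prefix code with these lengths CAN exist.

Kraft sum = 0.3203125. Satisfied.


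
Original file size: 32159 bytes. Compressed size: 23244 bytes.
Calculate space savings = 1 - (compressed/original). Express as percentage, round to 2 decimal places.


ratio = compressed/original = 23244/32159 = 0.722784
savings = 1 - ratio = 1 - 0.722784 = 0.277216
as a percentage: 0.277216 * 100 = 27.72%

Space savings = 1 - 23244/32159 = 27.72%


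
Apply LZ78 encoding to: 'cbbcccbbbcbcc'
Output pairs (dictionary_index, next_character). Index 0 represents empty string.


LZ78 encoding steps:
Dictionary: {0: ''}
Step 1: w='' (idx 0), next='c' -> output (0, 'c'), add 'c' as idx 1
Step 2: w='' (idx 0), next='b' -> output (0, 'b'), add 'b' as idx 2
Step 3: w='b' (idx 2), next='c' -> output (2, 'c'), add 'bc' as idx 3
Step 4: w='c' (idx 1), next='c' -> output (1, 'c'), add 'cc' as idx 4
Step 5: w='b' (idx 2), next='b' -> output (2, 'b'), add 'bb' as idx 5
Step 6: w='bc' (idx 3), next='b' -> output (3, 'b'), add 'bcb' as idx 6
Step 7: w='cc' (idx 4), end of input -> output (4, '')


Encoded: [(0, 'c'), (0, 'b'), (2, 'c'), (1, 'c'), (2, 'b'), (3, 'b'), (4, '')]


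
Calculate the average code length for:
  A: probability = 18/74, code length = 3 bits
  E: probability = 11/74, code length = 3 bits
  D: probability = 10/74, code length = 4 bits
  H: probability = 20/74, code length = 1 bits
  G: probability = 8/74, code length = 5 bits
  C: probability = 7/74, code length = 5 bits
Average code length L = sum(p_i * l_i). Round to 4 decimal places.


Weighted contributions p_i * l_i:
  A: (18/74) * 3 = 54/74
  E: (11/74) * 3 = 33/74
  D: (10/74) * 4 = 40/74
  H: (20/74) * 1 = 20/74
  G: (8/74) * 5 = 40/74
  C: (7/74) * 5 = 35/74
Sum = (54 + 33 + 40 + 20 + 40 + 35)/74 = 222/74

L = 222/74 = 3.0000 bits/symbol


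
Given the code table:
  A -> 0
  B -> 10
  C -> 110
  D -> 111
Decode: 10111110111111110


Decoding:
10 -> B
111 -> D
110 -> C
111 -> D
111 -> D
110 -> C


Result: BDCDDC


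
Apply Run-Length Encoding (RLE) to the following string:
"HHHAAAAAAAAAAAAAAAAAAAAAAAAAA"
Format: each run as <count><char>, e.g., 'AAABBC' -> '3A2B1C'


Scanning runs left to right:
  i=0: run of 'H' x 3 -> '3H'
  i=3: run of 'A' x 26 -> '26A'

RLE = 3H26A


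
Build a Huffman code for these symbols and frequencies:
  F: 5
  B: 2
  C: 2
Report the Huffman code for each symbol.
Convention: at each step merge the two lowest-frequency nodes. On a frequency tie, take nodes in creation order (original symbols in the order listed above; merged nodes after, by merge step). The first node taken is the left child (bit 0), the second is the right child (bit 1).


Huffman tree construction:
Step 1: Merge B(2) + C(2) = 4
Step 2: Merge (B+C)(4) + F(5) = 9
Read each symbol's code off the tree from the root (left child = 0, right child = 1).

Codes:
  F: 1 (length 1)
  B: 00 (length 2)
  C: 01 (length 2)
Average code length: 13/9 = 1.4444 bits/symbol


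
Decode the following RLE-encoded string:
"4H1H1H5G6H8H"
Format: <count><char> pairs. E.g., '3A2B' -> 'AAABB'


Expanding each <count><char> pair:
  4H -> 'HHHH'
  1H -> 'H'
  1H -> 'H'
  5G -> 'GGGGG'
  6H -> 'HHHHHH'
  8H -> 'HHHHHHHH'

Decoded = HHHHHHGGGGGHHHHHHHHHHHHHH


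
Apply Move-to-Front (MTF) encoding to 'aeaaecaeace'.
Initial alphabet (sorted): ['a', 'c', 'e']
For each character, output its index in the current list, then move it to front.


MTF encoding:
'a': index 0 in ['a', 'c', 'e'] -> ['a', 'c', 'e']
'e': index 2 in ['a', 'c', 'e'] -> ['e', 'a', 'c']
'a': index 1 in ['e', 'a', 'c'] -> ['a', 'e', 'c']
'a': index 0 in ['a', 'e', 'c'] -> ['a', 'e', 'c']
'e': index 1 in ['a', 'e', 'c'] -> ['e', 'a', 'c']
'c': index 2 in ['e', 'a', 'c'] -> ['c', 'e', 'a']
'a': index 2 in ['c', 'e', 'a'] -> ['a', 'c', 'e']
'e': index 2 in ['a', 'c', 'e'] -> ['e', 'a', 'c']
'a': index 1 in ['e', 'a', 'c'] -> ['a', 'e', 'c']
'c': index 2 in ['a', 'e', 'c'] -> ['c', 'a', 'e']
'e': index 2 in ['c', 'a', 'e'] -> ['e', 'c', 'a']


Output: [0, 2, 1, 0, 1, 2, 2, 2, 1, 2, 2]


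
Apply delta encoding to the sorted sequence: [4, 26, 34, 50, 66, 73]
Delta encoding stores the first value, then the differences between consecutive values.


First value: 4
Deltas:
  26 - 4 = 22
  34 - 26 = 8
  50 - 34 = 16
  66 - 50 = 16
  73 - 66 = 7


Delta encoded: [4, 22, 8, 16, 16, 7]


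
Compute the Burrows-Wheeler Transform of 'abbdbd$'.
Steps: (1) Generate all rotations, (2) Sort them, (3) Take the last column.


Rotations (sorted):
  0: $abbdbd -> last char: d
  1: abbdbd$ -> last char: $
  2: bbdbd$a -> last char: a
  3: bd$abbd -> last char: d
  4: bdbd$ab -> last char: b
  5: d$abbdb -> last char: b
  6: dbd$abb -> last char: b


BWT = d$adbbb


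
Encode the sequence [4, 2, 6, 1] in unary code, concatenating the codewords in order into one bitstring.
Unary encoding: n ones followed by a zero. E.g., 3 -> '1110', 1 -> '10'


Encode each number as n ones followed by a terminating 0:
  4 -> 11110 (5 bits)
  2 -> 110 (3 bits)
  6 -> 1111110 (7 bits)
  1 -> 10 (2 bits)
Total length = 5 + 3 + 7 + 2 = 17 bits.

Unary([4, 2, 6, 1]) = 11110110111111010 (17 bits)


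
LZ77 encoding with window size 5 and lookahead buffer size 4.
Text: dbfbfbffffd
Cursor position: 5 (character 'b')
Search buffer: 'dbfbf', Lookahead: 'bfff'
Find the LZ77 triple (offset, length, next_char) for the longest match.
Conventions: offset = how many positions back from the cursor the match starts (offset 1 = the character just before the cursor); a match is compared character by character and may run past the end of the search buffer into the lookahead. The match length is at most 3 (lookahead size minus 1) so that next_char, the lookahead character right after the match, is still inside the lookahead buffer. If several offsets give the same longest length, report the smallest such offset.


Try each offset into the search buffer:
  offset=1 (pos 4, char 'f'): match length 0
  offset=2 (pos 3, char 'b'): match length 2
  offset=3 (pos 2, char 'f'): match length 0
  offset=4 (pos 1, char 'b'): match length 2
  offset=5 (pos 0, char 'd'): match length 0
Longest match has length 2, found at offsets 2, 4; take the smallest, offset 2.
next_char = character at position 5 + 2 = 7 -> 'f'

Best match: offset=2, length=2 (matching 'bf' starting at position 3)
LZ77 triple: (2, 2, 'f')


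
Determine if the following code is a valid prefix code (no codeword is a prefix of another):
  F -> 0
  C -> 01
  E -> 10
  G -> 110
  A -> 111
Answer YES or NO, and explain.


Checking each pair (does one codeword prefix another?):
  F='0' vs C='01': prefix -- VIOLATION

NO -- this is NOT a valid prefix code. F (0) is a prefix of C (01).


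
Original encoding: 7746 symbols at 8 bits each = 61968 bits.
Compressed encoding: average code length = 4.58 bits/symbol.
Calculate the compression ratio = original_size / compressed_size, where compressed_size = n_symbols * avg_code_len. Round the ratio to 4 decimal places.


original_size = n_symbols * orig_bits = 7746 * 8 = 61968 bits
compressed_size = n_symbols * avg_code_len = 7746 * 4.58 = 35476.68 bits
ratio = original_size / compressed_size = 61968 / 35476.68 = 1.7467

Compression ratio = 1.7467


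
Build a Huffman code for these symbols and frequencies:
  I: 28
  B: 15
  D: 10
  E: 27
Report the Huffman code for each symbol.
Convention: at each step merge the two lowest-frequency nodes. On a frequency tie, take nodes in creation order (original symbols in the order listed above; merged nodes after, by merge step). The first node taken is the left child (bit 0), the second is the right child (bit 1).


Huffman tree construction:
Step 1: Merge D(10) + B(15) = 25
Step 2: Merge (D+B)(25) + E(27) = 52
Step 3: Merge I(28) + ((D+B)+E)(52) = 80
Read each symbol's code off the tree from the root (left child = 0, right child = 1).

Codes:
  I: 0 (length 1)
  B: 101 (length 3)
  D: 100 (length 3)
  E: 11 (length 2)
Average code length: 157/80 = 1.9625 bits/symbol


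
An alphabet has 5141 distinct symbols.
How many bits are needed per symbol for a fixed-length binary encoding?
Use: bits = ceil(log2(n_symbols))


log2(5141) = 12.3278
Bracket: 2^12 = 4096 < 5141 <= 2^13 = 8192
So ceil(log2(5141)) = 13

bits = ceil(log2(5141)) = ceil(12.3278) = 13 bits


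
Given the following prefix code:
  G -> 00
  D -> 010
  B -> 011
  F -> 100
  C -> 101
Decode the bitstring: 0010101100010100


Decoding step by step:
Bits 00 -> G
Bits 101 -> C
Bits 011 -> B
Bits 00 -> G
Bits 010 -> D
Bits 100 -> F


Decoded message: GCBGDF


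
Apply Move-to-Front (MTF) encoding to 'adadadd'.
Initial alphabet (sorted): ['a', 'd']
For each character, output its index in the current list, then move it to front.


MTF encoding:
'a': index 0 in ['a', 'd'] -> ['a', 'd']
'd': index 1 in ['a', 'd'] -> ['d', 'a']
'a': index 1 in ['d', 'a'] -> ['a', 'd']
'd': index 1 in ['a', 'd'] -> ['d', 'a']
'a': index 1 in ['d', 'a'] -> ['a', 'd']
'd': index 1 in ['a', 'd'] -> ['d', 'a']
'd': index 0 in ['d', 'a'] -> ['d', 'a']


Output: [0, 1, 1, 1, 1, 1, 0]


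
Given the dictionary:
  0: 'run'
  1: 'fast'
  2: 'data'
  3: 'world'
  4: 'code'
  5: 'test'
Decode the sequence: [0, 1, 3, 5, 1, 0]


Look up each index in the dictionary:
  0 -> 'run'
  1 -> 'fast'
  3 -> 'world'
  5 -> 'test'
  1 -> 'fast'
  0 -> 'run'

Decoded: "run fast world test fast run"


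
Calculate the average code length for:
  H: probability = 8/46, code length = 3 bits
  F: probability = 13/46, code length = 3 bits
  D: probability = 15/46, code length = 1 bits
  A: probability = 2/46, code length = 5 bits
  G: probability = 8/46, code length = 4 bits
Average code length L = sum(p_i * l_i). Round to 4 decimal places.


Weighted contributions p_i * l_i:
  H: (8/46) * 3 = 24/46
  F: (13/46) * 3 = 39/46
  D: (15/46) * 1 = 15/46
  A: (2/46) * 5 = 10/46
  G: (8/46) * 4 = 32/46
Sum = (24 + 39 + 15 + 10 + 32)/46 = 120/46

L = 120/46 = 2.6087 bits/symbol


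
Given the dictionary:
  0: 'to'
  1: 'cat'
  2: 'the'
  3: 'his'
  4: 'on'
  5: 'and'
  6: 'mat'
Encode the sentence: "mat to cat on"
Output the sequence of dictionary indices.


Look up each word in the dictionary:
  'mat' -> 6
  'to' -> 0
  'cat' -> 1
  'on' -> 4

Encoded: [6, 0, 1, 4]


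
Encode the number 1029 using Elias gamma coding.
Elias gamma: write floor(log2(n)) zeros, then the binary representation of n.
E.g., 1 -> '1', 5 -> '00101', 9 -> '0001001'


num_bits = floor(log2(1029)) + 1 = 11
leading_zeros = num_bits - 1 = 10
binary(1029) = 10000000101

Elias gamma(1029) = '0000000000' + '10000000101' = 000000000010000000101 (21 bits)


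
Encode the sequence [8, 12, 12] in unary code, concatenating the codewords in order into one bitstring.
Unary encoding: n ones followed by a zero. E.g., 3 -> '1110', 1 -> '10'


Encode each number as n ones followed by a terminating 0:
  8 -> 111111110 (9 bits)
  12 -> 1111111111110 (13 bits)
  12 -> 1111111111110 (13 bits)
Total length = 9 + 13 + 13 = 35 bits.

Unary([8, 12, 12]) = 11111111011111111111101111111111110 (35 bits)


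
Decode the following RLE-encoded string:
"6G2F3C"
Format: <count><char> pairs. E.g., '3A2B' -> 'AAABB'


Expanding each <count><char> pair:
  6G -> 'GGGGGG'
  2F -> 'FF'
  3C -> 'CCC'

Decoded = GGGGGGFFCCC


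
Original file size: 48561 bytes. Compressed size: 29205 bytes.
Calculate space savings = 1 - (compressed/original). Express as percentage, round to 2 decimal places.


ratio = compressed/original = 29205/48561 = 0.601409
savings = 1 - ratio = 1 - 0.601409 = 0.398591
as a percentage: 0.398591 * 100 = 39.86%

Space savings = 1 - 29205/48561 = 39.86%


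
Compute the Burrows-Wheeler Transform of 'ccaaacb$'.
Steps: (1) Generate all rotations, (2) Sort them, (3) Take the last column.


Rotations (sorted):
  0: $ccaaacb -> last char: b
  1: aaacb$cc -> last char: c
  2: aacb$cca -> last char: a
  3: acb$ccaa -> last char: a
  4: b$ccaaac -> last char: c
  5: caaacb$c -> last char: c
  6: cb$ccaaa -> last char: a
  7: ccaaacb$ -> last char: $


BWT = bcaacca$


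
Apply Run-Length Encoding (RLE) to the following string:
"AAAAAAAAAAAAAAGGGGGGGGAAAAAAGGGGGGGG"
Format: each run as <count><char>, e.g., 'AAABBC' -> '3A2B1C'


Scanning runs left to right:
  i=0: run of 'A' x 14 -> '14A'
  i=14: run of 'G' x 8 -> '8G'
  i=22: run of 'A' x 6 -> '6A'
  i=28: run of 'G' x 8 -> '8G'

RLE = 14A8G6A8G


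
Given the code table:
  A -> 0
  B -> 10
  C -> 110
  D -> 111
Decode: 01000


Decoding:
0 -> A
10 -> B
0 -> A
0 -> A


Result: ABAA


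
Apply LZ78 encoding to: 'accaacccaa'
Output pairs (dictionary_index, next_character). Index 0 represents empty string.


LZ78 encoding steps:
Dictionary: {0: ''}
Step 1: w='' (idx 0), next='a' -> output (0, 'a'), add 'a' as idx 1
Step 2: w='' (idx 0), next='c' -> output (0, 'c'), add 'c' as idx 2
Step 3: w='c' (idx 2), next='a' -> output (2, 'a'), add 'ca' as idx 3
Step 4: w='a' (idx 1), next='c' -> output (1, 'c'), add 'ac' as idx 4
Step 5: w='c' (idx 2), next='c' -> output (2, 'c'), add 'cc' as idx 5
Step 6: w='a' (idx 1), next='a' -> output (1, 'a'), add 'aa' as idx 6


Encoded: [(0, 'a'), (0, 'c'), (2, 'a'), (1, 'c'), (2, 'c'), (1, 'a')]


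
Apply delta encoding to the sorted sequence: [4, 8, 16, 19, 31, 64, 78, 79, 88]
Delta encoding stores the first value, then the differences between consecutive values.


First value: 4
Deltas:
  8 - 4 = 4
  16 - 8 = 8
  19 - 16 = 3
  31 - 19 = 12
  64 - 31 = 33
  78 - 64 = 14
  79 - 78 = 1
  88 - 79 = 9


Delta encoded: [4, 4, 8, 3, 12, 33, 14, 1, 9]


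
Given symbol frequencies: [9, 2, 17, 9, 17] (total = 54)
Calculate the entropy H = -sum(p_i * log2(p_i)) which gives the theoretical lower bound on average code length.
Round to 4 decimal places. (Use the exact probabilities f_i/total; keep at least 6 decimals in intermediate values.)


Per-symbol terms -p_i * log2(p_i) with p_i = f_i/54:
  p = 9/54 = 0.166667: log2(p) = -2.584963, -p*log2(p) = 0.430827
  p = 2/54 = 0.037037: log2(p) = -4.754888, -p*log2(p) = 0.176107
  p = 17/54 = 0.314815: log2(p) = -1.667425, -p*log2(p) = 0.524930
  p = 9/54 = 0.166667: log2(p) = -2.584963, -p*log2(p) = 0.430827
  p = 17/54 = 0.314815: log2(p) = -1.667425, -p*log2(p) = 0.524930
H = 0.430827 + 0.176107 + 0.524930 + 0.430827 + 0.524930 = 2.087621

H = 2.0876 bits/symbol


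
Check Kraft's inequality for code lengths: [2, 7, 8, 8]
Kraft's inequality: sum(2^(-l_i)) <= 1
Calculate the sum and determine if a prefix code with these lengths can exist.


Sum = 2^(-2) + 2^(-7) + 2^(-8) + 2^(-8)
    = 0.25 + 0.0078125 + 0.00390625 + 0.00390625
    = 68/256 = 0.265625
Since 0.265625 <= 1, Kraft's inequality IS satisfied.
A prefix code with these lengths CAN exist.

Kraft sum = 0.265625. Satisfied.


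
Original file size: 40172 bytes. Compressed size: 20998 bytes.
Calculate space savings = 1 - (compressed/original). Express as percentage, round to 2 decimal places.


ratio = compressed/original = 20998/40172 = 0.522702
savings = 1 - ratio = 1 - 0.522702 = 0.477298
as a percentage: 0.477298 * 100 = 47.73%

Space savings = 1 - 20998/40172 = 47.73%


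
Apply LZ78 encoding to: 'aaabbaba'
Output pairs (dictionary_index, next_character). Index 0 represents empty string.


LZ78 encoding steps:
Dictionary: {0: ''}
Step 1: w='' (idx 0), next='a' -> output (0, 'a'), add 'a' as idx 1
Step 2: w='a' (idx 1), next='a' -> output (1, 'a'), add 'aa' as idx 2
Step 3: w='' (idx 0), next='b' -> output (0, 'b'), add 'b' as idx 3
Step 4: w='b' (idx 3), next='a' -> output (3, 'a'), add 'ba' as idx 4
Step 5: w='ba' (idx 4), end of input -> output (4, '')


Encoded: [(0, 'a'), (1, 'a'), (0, 'b'), (3, 'a'), (4, '')]


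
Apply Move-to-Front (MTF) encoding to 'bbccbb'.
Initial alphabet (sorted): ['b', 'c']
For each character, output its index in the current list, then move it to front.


MTF encoding:
'b': index 0 in ['b', 'c'] -> ['b', 'c']
'b': index 0 in ['b', 'c'] -> ['b', 'c']
'c': index 1 in ['b', 'c'] -> ['c', 'b']
'c': index 0 in ['c', 'b'] -> ['c', 'b']
'b': index 1 in ['c', 'b'] -> ['b', 'c']
'b': index 0 in ['b', 'c'] -> ['b', 'c']


Output: [0, 0, 1, 0, 1, 0]


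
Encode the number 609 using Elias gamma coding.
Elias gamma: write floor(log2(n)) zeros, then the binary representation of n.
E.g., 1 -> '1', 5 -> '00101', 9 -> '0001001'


num_bits = floor(log2(609)) + 1 = 10
leading_zeros = num_bits - 1 = 9
binary(609) = 1001100001

Elias gamma(609) = '000000000' + '1001100001' = 0000000001001100001 (19 bits)


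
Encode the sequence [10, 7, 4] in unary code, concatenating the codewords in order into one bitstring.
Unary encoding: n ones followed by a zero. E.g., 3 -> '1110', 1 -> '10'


Encode each number as n ones followed by a terminating 0:
  10 -> 11111111110 (11 bits)
  7 -> 11111110 (8 bits)
  4 -> 11110 (5 bits)
Total length = 11 + 8 + 5 = 24 bits.

Unary([10, 7, 4]) = 111111111101111111011110 (24 bits)


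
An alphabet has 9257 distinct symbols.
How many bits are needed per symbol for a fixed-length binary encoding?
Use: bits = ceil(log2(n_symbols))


log2(9257) = 13.1763
Bracket: 2^13 = 8192 < 9257 <= 2^14 = 16384
So ceil(log2(9257)) = 14

bits = ceil(log2(9257)) = ceil(13.1763) = 14 bits


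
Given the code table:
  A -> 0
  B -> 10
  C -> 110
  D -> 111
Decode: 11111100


Decoding:
111 -> D
111 -> D
0 -> A
0 -> A


Result: DDAA


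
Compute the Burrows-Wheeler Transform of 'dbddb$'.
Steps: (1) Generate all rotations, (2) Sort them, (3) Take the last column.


Rotations (sorted):
  0: $dbddb -> last char: b
  1: b$dbdd -> last char: d
  2: bddb$d -> last char: d
  3: db$dbd -> last char: d
  4: dbddb$ -> last char: $
  5: ddb$db -> last char: b


BWT = bddd$b


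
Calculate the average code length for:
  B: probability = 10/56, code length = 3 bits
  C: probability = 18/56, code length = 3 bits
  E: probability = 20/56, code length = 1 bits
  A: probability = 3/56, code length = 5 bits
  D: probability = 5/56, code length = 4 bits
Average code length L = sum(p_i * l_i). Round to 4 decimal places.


Weighted contributions p_i * l_i:
  B: (10/56) * 3 = 30/56
  C: (18/56) * 3 = 54/56
  E: (20/56) * 1 = 20/56
  A: (3/56) * 5 = 15/56
  D: (5/56) * 4 = 20/56
Sum = (30 + 54 + 20 + 15 + 20)/56 = 139/56

L = 139/56 = 2.4821 bits/symbol


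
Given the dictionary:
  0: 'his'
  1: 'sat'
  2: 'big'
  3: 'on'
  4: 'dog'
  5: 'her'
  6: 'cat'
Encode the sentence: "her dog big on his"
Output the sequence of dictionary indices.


Look up each word in the dictionary:
  'her' -> 5
  'dog' -> 4
  'big' -> 2
  'on' -> 3
  'his' -> 0

Encoded: [5, 4, 2, 3, 0]


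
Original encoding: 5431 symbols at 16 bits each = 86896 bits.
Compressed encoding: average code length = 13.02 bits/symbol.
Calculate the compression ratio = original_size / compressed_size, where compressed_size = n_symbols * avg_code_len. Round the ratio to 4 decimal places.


original_size = n_symbols * orig_bits = 5431 * 16 = 86896 bits
compressed_size = n_symbols * avg_code_len = 5431 * 13.02 = 70711.62 bits
ratio = original_size / compressed_size = 86896 / 70711.62 = 1.2289

Compression ratio = 1.2289


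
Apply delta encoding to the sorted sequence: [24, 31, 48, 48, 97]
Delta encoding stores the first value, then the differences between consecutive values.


First value: 24
Deltas:
  31 - 24 = 7
  48 - 31 = 17
  48 - 48 = 0
  97 - 48 = 49


Delta encoded: [24, 7, 17, 0, 49]


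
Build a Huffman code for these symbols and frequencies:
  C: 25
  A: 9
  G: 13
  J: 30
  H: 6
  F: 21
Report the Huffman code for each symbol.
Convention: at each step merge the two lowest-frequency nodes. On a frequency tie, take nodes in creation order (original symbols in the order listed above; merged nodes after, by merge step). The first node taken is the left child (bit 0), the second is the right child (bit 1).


Huffman tree construction:
Step 1: Merge H(6) + A(9) = 15
Step 2: Merge G(13) + (H+A)(15) = 28
Step 3: Merge F(21) + C(25) = 46
Step 4: Merge (G+(H+A))(28) + J(30) = 58
Step 5: Merge (F+C)(46) + ((G+(H+A))+J)(58) = 104
Read each symbol's code off the tree from the root (left child = 0, right child = 1).

Codes:
  C: 01 (length 2)
  A: 1011 (length 4)
  G: 100 (length 3)
  J: 11 (length 2)
  H: 1010 (length 4)
  F: 00 (length 2)
Average code length: 251/104 = 2.4135 bits/symbol


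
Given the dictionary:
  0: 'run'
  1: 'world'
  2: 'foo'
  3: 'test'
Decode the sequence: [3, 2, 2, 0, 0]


Look up each index in the dictionary:
  3 -> 'test'
  2 -> 'foo'
  2 -> 'foo'
  0 -> 'run'
  0 -> 'run'

Decoded: "test foo foo run run"


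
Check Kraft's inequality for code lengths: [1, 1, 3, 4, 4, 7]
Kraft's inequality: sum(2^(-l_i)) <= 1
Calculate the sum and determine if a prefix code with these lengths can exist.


Sum = 2^(-1) + 2^(-1) + 2^(-3) + 2^(-4) + 2^(-4) + 2^(-7)
    = 0.5 + 0.5 + 0.125 + 0.0625 + 0.0625 + 0.0078125
    = 161/128 = 1.2578125
Since 1.2578125 > 1, Kraft's inequality is NOT satisfied.
A prefix code with these lengths CANNOT exist.

Kraft sum = 1.2578125. Not satisfied.


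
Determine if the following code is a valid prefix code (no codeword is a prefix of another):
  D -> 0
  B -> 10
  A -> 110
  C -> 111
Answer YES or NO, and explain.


Checking each pair (does one codeword prefix another?):
  D='0' vs B='10': no prefix
  D='0' vs A='110': no prefix
  D='0' vs C='111': no prefix
  B='10' vs D='0': no prefix
  B='10' vs A='110': no prefix
  B='10' vs C='111': no prefix
  A='110' vs D='0': no prefix
  A='110' vs B='10': no prefix
  A='110' vs C='111': no prefix
  C='111' vs D='0': no prefix
  C='111' vs B='10': no prefix
  C='111' vs A='110': no prefix
No violation found over all pairs.

YES -- this is a valid prefix code. No codeword is a prefix of any other codeword.


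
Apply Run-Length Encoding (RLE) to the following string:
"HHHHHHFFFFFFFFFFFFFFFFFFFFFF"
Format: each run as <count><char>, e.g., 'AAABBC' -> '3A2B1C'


Scanning runs left to right:
  i=0: run of 'H' x 6 -> '6H'
  i=6: run of 'F' x 22 -> '22F'

RLE = 6H22F


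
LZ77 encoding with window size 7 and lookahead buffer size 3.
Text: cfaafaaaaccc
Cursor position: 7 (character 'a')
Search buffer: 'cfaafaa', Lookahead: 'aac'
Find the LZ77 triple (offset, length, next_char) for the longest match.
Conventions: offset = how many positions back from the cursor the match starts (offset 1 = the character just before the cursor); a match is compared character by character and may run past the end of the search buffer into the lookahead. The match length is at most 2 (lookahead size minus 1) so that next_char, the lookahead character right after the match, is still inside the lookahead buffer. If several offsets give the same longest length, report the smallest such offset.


Try each offset into the search buffer:
  offset=1 (pos 6, char 'a'): match length 2
  offset=2 (pos 5, char 'a'): match length 2
  offset=3 (pos 4, char 'f'): match length 0
  offset=4 (pos 3, char 'a'): match length 1
  offset=5 (pos 2, char 'a'): match length 2
  offset=6 (pos 1, char 'f'): match length 0
  offset=7 (pos 0, char 'c'): match length 0
Longest match has length 2, found at offsets 1, 2, 5; take the smallest, offset 1.
next_char = character at position 7 + 2 = 9 -> 'c'

Best match: offset=1, length=2 (matching 'aa' starting at position 6)
LZ77 triple: (1, 2, 'c')


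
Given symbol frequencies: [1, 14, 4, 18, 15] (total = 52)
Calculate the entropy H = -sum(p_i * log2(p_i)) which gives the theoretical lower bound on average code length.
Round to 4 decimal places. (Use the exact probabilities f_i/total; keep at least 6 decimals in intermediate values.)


Per-symbol terms -p_i * log2(p_i) with p_i = f_i/52:
  p = 1/52 = 0.019231: log2(p) = -5.700440, -p*log2(p) = 0.109624
  p = 14/52 = 0.269231: log2(p) = -1.893085, -p*log2(p) = 0.509677
  p = 4/52 = 0.076923: log2(p) = -3.700440, -p*log2(p) = 0.284649
  p = 18/52 = 0.346154: log2(p) = -1.530515, -p*log2(p) = 0.529794
  p = 15/52 = 0.288462: log2(p) = -1.793549, -p*log2(p) = 0.517370
H = 0.109624 + 0.509677 + 0.284649 + 0.529794 + 0.517370 = 1.951114

H = 1.9511 bits/symbol


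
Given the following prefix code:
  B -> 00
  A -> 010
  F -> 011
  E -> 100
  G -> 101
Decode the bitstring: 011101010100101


Decoding step by step:
Bits 011 -> F
Bits 101 -> G
Bits 010 -> A
Bits 100 -> E
Bits 101 -> G


Decoded message: FGAEG


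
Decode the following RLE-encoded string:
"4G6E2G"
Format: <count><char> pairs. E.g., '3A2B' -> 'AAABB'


Expanding each <count><char> pair:
  4G -> 'GGGG'
  6E -> 'EEEEEE'
  2G -> 'GG'

Decoded = GGGGEEEEEEGG


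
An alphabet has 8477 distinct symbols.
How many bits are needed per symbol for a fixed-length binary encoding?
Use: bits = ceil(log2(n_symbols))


log2(8477) = 13.0493
Bracket: 2^13 = 8192 < 8477 <= 2^14 = 16384
So ceil(log2(8477)) = 14

bits = ceil(log2(8477)) = ceil(13.0493) = 14 bits


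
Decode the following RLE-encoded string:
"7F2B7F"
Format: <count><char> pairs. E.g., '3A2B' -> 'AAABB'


Expanding each <count><char> pair:
  7F -> 'FFFFFFF'
  2B -> 'BB'
  7F -> 'FFFFFFF'

Decoded = FFFFFFFBBFFFFFFF


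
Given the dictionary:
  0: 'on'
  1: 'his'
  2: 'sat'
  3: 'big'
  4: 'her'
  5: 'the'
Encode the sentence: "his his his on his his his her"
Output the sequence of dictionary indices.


Look up each word in the dictionary:
  'his' -> 1
  'his' -> 1
  'his' -> 1
  'on' -> 0
  'his' -> 1
  'his' -> 1
  'his' -> 1
  'her' -> 4

Encoded: [1, 1, 1, 0, 1, 1, 1, 4]
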